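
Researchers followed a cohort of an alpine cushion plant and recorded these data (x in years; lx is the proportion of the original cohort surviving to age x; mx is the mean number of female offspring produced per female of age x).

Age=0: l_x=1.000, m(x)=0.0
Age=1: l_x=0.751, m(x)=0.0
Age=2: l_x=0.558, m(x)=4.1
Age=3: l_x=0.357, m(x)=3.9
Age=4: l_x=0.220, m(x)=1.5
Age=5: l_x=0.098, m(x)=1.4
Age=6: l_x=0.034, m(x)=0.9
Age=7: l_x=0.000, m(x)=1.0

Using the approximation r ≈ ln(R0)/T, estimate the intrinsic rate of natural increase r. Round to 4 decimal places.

R0 = Σ lx·mx = 0 + 0 + 2.2878 + 1.3923 + 0.33 + 0.1372 + 0.0306 + 0 = 4.1779
Σ x·lx·mx = 10.9421; T = 10.9421/4.1779 = 2.61904…
r ≈ ln(R0)/T = ln(4.1779)/2.61904… = 0.545928… → 0.5459

0.5459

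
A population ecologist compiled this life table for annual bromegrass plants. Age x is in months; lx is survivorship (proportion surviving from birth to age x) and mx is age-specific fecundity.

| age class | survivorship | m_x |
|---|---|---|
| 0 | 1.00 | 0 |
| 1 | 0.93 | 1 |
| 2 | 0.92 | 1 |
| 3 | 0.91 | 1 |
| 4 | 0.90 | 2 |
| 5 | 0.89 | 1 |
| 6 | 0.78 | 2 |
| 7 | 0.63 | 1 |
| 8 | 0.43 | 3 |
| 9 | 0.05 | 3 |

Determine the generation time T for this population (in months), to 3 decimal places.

lx·mx: 0, 0.93, 0.92, 0.91, 1.8, 0.89, 1.56, 0.63, 1.29, 0.15 → R0 = 9.08
x·lx·mx: 0, 0.93, 1.84, 2.73, 7.2, 4.45, 9.36, 4.41, 10.32, 1.35 → Σ = 42.59
T = 42.59 / 9.08 = 4.690529… → 4.691

4.691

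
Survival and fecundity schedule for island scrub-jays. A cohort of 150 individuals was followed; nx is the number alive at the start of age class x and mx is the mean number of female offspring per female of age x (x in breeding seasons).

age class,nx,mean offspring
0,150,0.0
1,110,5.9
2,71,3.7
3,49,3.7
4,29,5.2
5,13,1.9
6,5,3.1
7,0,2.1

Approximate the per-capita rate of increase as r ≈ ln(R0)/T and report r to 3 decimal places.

lx = nx/n0 = nx/150: 1, 0.73333…, 0.47333…, 0.32667…, 0.19333…, 0.08667…, 0.03333…, 0
R0 = Σ lx·mx = 0 + 4.32667… + 1.75133… + 1.20867… + 1.00533… + 0.16467… + 0.10333… + 0 = 8.56…
Σ x·lx·mx = 16.92…; T = 16.92…/8.56… = 1.97664…
r ≈ ln(R0)/T = ln(8.56…)/1.97664… = 1.08624… → 1.086

1.086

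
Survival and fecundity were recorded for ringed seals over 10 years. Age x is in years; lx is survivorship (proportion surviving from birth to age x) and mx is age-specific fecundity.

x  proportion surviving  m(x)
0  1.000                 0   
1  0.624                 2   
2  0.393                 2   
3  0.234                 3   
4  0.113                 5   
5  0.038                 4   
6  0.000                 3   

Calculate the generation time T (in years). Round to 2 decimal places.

2.30

lx·mx: 0, 1.248, 0.786, 0.702, 0.565, 0.152, 0 → R0 = 3.453
x·lx·mx: 0, 1.248, 1.572, 2.106, 2.26, 0.76, 0 → Σ = 7.946
T = 7.946 / 3.453 = 2.301187… → 2.30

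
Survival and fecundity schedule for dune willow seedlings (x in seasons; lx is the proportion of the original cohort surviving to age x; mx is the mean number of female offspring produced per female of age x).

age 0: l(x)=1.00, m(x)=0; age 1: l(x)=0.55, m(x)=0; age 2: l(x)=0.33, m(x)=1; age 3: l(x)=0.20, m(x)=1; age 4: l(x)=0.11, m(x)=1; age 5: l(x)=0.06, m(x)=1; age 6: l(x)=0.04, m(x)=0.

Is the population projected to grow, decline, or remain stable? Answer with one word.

R0 = Σ lx·mx = 0 + 0 + 0.33 + 0.2 + 0.11 + 0.06 + 0 = 0.7
R0 < 1, so the population is declining.

declining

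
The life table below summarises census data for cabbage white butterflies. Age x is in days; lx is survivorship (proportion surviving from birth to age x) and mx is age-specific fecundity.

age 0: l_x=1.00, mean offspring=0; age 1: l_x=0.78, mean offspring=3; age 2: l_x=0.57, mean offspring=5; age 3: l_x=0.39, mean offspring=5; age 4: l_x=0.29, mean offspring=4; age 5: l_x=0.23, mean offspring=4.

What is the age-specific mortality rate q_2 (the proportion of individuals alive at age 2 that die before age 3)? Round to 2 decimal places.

q_2 = (l_2 − l_3) / l_2 = (0.57 − 0.39) / 0.57
     = 0.18 / 0.57 = 0.315789… → 0.32

0.32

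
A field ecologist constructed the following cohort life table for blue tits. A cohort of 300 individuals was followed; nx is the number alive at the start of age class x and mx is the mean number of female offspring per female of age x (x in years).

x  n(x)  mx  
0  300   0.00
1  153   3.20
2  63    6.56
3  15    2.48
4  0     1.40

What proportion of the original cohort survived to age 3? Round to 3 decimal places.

l_3 = n_3/n_0 = 15/300 = 0.05 → 0.050

0.050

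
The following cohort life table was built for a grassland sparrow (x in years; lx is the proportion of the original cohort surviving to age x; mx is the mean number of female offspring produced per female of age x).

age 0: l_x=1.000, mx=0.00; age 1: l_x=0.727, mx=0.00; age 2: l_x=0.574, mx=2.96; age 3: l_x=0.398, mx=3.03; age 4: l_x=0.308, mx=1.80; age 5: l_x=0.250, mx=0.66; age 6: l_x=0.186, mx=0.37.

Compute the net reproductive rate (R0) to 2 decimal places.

lx·mx by age: 0, 0, 1.69904, 1.20594, 0.5544, 0.165, 0.06882
R0 = Σ lx·mx = 3.6932 → 3.69

3.69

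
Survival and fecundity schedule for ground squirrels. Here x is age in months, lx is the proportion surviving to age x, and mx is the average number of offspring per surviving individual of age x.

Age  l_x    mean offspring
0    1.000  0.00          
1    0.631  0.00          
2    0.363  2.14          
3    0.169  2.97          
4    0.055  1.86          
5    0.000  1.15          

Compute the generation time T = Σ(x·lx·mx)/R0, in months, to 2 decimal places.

2.51

lx·mx: 0, 0, 0.77682, 0.50193, 0.1023, 0 → R0 = 1.38105
x·lx·mx: 0, 0, 1.55364, 1.50579, 0.4092, 0 → Σ = 3.46863
T = 3.46863 / 1.38105 = 2.511589… → 2.51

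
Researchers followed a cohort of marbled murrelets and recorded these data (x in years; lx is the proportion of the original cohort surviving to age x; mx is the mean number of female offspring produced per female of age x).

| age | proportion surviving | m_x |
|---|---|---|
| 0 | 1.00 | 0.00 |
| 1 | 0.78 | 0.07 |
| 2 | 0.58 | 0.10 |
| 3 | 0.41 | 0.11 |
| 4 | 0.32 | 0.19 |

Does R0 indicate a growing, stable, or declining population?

R0 = Σ lx·mx = 0 + 0.0546 + 0.058 + 0.0451 + 0.0608 = 0.2185
R0 < 1, so the population is declining.

declining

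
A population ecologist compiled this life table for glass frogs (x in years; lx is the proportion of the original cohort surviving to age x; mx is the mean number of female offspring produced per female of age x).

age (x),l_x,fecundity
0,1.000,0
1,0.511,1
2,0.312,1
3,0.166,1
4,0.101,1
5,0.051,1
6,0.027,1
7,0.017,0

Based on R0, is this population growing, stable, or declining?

R0 = Σ lx·mx = 0 + 0.511 + 0.312 + 0.166 + 0.101 + 0.051 + 0.027 + 0 = 1.168
R0 > 1, so the population is growing.

growing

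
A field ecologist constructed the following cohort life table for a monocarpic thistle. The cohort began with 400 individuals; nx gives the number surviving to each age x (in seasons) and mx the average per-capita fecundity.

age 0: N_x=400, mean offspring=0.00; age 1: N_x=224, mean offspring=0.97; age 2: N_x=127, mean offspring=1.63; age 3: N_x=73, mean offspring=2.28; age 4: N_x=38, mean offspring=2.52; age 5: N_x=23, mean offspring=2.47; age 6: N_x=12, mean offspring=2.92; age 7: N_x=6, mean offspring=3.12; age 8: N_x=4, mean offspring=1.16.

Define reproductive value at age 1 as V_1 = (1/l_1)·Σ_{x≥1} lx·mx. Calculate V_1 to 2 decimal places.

3.58

lx = nx/n0 = nx/400: 1, 0.56, 0.3175, 0.1825, 0.095, 0.0575, 0.03, 0.015, 0.01
lx·mx for x ≥ 1: 0.5432, 0.517525, 0.4161, 0.2394, 0.142025, 0.0876, 0.0468, 0.0116 → sum = 2.00425
V_1 = 2.00425 / l_1 = 2.00425 / 0.56 = 3.579018… → 3.58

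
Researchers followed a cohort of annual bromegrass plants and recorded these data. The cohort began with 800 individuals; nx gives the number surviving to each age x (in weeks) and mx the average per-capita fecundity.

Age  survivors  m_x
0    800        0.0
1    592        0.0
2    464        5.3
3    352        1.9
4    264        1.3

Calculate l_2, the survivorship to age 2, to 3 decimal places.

l_2 = n_2/n_0 = 464/800 = 0.58 → 0.580

0.580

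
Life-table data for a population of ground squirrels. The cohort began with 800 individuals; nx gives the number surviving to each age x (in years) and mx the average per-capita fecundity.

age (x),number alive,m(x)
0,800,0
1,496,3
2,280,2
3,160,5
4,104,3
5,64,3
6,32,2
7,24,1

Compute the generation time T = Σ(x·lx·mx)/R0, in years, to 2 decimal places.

lx = nx/n0 = nx/800: 1, 0.62, 0.35, 0.2, 0.13, 0.08, 0.04, 0.03
lx·mx: 0, 1.86, 0.7, 1, 0.39, 0.24, 0.08, 0.03 → R0 = 4.3
x·lx·mx: 0, 1.86, 1.4, 3, 1.56, 1.2, 0.48, 0.21 → Σ = 9.71
T = 9.71 / 4.3 = 2.25814… → 2.26

2.26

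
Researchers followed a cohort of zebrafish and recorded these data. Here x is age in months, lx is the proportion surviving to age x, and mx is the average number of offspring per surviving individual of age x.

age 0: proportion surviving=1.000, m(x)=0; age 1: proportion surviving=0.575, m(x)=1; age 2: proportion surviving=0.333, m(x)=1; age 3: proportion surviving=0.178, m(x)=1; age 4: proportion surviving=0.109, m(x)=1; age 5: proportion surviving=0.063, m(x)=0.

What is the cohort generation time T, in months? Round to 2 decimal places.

1.85

lx·mx: 0, 0.575, 0.333, 0.178, 0.109, 0 → R0 = 1.195
x·lx·mx: 0, 0.575, 0.666, 0.534, 0.436, 0 → Σ = 2.211
T = 2.211 / 1.195 = 1.850209… → 1.85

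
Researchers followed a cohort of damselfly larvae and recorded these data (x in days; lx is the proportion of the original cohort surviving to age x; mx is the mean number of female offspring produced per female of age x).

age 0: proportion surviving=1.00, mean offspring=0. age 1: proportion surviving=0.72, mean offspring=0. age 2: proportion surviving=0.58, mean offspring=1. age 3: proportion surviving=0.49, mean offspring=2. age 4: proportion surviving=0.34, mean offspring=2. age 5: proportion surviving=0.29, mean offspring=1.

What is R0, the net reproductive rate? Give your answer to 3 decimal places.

lx·mx by age: 0, 0, 0.58, 0.98, 0.68, 0.29
R0 = Σ lx·mx = 2.53 → 2.530

2.530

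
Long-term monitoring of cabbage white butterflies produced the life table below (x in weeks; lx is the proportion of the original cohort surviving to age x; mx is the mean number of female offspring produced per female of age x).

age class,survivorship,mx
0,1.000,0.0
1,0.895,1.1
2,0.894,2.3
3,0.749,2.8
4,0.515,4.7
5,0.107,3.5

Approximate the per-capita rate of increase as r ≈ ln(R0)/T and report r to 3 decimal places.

R0 = Σ lx·mx = 0 + 0.9845 + 2.0562 + 2.0972 + 2.4205 + 0.3745 = 7.9329
Σ x·lx·mx = 22.943; T = 22.943/7.9329 = 2.89213…
r ≈ ln(R0)/T = ln(7.9329)/2.89213… = 0.71609… → 0.716

0.716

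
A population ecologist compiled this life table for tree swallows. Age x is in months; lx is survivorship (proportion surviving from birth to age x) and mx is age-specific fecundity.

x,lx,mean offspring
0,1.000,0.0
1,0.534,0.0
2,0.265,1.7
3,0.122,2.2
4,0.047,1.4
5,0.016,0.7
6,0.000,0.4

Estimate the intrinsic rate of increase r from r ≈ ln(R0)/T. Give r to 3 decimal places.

R0 = Σ lx·mx = 0 + 0 + 0.4505 + 0.2684 + 0.0658 + 0.0112 + 0 = 0.7959
Σ x·lx·mx = 2.0254; T = 2.0254/0.7959 = 2.54479…
r ≈ ln(R0)/T = ln(0.7959)/2.54479… = -0.08971… → -0.090

-0.090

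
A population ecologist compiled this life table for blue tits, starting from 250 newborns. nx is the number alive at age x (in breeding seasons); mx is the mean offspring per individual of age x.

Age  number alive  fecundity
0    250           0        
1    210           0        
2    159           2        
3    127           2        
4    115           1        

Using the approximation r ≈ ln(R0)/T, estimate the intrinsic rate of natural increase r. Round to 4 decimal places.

0.3738

lx = nx/n0 = nx/250: 1, 0.84, 0.636, 0.508, 0.46
R0 = Σ lx·mx = 0 + 0 + 1.272 + 1.016 + 0.46 = 2.748
Σ x·lx·mx = 7.432; T = 7.432/2.748 = 2.70451…
r ≈ ln(R0)/T = ln(2.748)/2.70451… = 0.373773… → 0.3738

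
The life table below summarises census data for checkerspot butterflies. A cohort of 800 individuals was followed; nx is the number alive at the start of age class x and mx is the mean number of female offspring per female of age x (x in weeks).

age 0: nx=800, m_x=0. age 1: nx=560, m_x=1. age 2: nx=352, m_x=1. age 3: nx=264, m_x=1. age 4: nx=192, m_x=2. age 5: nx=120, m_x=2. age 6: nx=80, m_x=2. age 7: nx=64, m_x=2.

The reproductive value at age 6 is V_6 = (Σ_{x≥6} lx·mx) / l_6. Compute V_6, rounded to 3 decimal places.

3.600

lx = nx/n0 = nx/800: 1, 0.7, 0.44, 0.33, 0.24, 0.15, 0.1, 0.08
lx·mx for x ≥ 6: 0.2, 0.16 → sum = 0.36
V_6 = 0.36 / l_6 = 0.36 / 0.1 = 3.6 → 3.600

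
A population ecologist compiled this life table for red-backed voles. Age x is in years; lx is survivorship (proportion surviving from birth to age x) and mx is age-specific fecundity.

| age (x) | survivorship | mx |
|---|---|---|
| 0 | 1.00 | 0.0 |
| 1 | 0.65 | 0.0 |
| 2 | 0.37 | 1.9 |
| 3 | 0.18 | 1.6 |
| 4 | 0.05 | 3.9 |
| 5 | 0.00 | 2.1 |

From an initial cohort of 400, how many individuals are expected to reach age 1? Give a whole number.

Expected survivors = N0 · l_1 = 400 × 0.65 = 260 → 260

260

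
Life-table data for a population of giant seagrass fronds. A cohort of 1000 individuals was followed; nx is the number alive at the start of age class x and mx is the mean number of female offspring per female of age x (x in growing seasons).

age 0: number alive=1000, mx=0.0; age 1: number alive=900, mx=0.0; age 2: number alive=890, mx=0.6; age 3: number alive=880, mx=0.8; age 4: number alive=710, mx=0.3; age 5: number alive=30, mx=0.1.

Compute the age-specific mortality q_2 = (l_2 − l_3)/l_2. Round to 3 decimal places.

lx = nx/n0 = nx/1000: 1, 0.9, 0.89, 0.88, 0.71, 0.03
q_2 = (l_2 − l_3) / l_2 = (0.89 − 0.88) / 0.89
     = 0.01 / 0.89 = 0.011236… → 0.011

0.011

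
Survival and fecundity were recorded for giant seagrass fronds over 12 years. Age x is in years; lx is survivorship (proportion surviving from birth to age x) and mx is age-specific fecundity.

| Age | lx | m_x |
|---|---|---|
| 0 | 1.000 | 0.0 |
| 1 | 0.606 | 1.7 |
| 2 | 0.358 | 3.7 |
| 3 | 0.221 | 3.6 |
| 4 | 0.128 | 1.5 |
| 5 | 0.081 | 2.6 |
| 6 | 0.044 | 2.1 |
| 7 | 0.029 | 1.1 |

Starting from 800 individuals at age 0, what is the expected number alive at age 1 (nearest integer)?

Expected survivors = N0 · l_1 = 800 × 0.606 = 484.8 → 485

485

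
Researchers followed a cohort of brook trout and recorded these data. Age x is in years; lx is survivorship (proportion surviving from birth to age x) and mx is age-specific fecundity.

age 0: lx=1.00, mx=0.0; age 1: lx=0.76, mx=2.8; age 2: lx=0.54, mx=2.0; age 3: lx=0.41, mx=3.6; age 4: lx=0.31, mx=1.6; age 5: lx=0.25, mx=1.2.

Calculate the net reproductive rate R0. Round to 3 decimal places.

5.480

lx·mx by age: 0, 2.128, 1.08, 1.476, 0.496, 0.3
R0 = Σ lx·mx = 5.48 → 5.480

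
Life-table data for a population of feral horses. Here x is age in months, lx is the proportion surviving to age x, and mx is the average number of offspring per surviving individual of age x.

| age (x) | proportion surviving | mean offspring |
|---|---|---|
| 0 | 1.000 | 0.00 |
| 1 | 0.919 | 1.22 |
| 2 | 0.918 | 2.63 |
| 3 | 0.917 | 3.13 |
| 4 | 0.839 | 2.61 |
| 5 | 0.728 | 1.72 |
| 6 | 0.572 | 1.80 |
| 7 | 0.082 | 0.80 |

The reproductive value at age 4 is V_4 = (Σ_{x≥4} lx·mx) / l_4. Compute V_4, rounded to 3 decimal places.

lx·mx for x ≥ 4: 2.18979, 1.25216, 1.0296, 0.0656 → sum = 4.53715
V_4 = 4.53715 / l_4 = 4.53715 / 0.839 = 5.407807… → 5.408

5.408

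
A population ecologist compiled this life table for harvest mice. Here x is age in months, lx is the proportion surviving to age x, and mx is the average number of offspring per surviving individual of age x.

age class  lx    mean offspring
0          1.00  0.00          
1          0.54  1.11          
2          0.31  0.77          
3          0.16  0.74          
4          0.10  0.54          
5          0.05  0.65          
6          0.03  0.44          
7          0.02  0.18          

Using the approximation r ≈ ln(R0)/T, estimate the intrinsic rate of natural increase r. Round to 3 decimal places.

0.032

R0 = Σ lx·mx = 0 + 0.5994 + 0.2387 + 0.1184 + 0.054 + 0.0325 + 0.0132 + 0.0036 = 1.0598
Σ x·lx·mx = 1.9149; T = 1.9149/1.0598 = 1.80685…
r ≈ ln(R0)/T = ln(1.0598)/1.80685… = 0.03214… → 0.032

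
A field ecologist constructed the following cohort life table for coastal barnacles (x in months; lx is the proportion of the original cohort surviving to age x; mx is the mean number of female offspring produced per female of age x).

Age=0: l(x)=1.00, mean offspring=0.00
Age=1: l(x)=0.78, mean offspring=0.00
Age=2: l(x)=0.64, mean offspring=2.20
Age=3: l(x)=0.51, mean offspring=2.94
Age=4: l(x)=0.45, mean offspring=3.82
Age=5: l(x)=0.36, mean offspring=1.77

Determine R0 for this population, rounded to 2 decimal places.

lx·mx by age: 0, 0, 1.408, 1.4994, 1.719, 0.6372
R0 = Σ lx·mx = 5.2636 → 5.26

5.26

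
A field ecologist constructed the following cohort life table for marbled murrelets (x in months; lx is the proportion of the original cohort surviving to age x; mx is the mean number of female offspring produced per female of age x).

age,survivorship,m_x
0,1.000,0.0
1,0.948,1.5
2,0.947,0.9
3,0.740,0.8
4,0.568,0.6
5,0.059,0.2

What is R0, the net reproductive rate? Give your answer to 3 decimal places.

3.219

lx·mx by age: 0, 1.422, 0.8523, 0.592, 0.3408, 0.0118
R0 = Σ lx·mx = 3.2189 → 3.219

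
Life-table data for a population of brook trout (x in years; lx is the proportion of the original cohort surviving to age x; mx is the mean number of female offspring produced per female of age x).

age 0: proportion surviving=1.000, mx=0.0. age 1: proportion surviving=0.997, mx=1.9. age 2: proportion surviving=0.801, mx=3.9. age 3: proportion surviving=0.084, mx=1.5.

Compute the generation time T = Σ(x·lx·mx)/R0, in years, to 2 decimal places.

1.66

lx·mx: 0, 1.8943, 3.1239, 0.126 → R0 = 5.1442
x·lx·mx: 0, 1.8943, 6.2478, 0.378 → Σ = 8.5201
T = 8.5201 / 5.1442 = 1.656254… → 1.66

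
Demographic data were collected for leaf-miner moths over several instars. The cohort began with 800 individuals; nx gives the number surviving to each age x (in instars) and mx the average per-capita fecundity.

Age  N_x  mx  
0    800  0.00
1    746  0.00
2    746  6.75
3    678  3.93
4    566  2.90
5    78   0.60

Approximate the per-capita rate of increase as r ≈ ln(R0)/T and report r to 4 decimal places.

0.9298

lx = nx/n0 = nx/800: 1, 0.9325, 0.9325, 0.8475, 0.7075, 0.0975
R0 = Σ lx·mx = 0 + 0 + 6.29438… + 3.33068… + 2.05175… + 0.0585… = 11.7353
Σ x·lx·mx = 31.080275; T = 31.080275/11.7353 = 2.64844…
r ≈ ln(R0)/T = ln(11.7353)/2.64844… = 0.92983… → 0.9298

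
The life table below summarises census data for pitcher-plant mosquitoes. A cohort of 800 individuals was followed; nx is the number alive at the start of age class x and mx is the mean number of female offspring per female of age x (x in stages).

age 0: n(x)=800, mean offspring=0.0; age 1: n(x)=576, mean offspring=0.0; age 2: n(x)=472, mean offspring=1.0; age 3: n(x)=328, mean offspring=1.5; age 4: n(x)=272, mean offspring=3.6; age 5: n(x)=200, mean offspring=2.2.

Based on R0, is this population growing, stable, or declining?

growing

lx = nx/n0 = nx/800: 1, 0.72, 0.59, 0.41, 0.34, 0.25
R0 = Σ lx·mx = 0 + 0 + 0.59 + 0.615 + 1.224 + 0.55 = 2.979
R0 > 1, so the population is growing.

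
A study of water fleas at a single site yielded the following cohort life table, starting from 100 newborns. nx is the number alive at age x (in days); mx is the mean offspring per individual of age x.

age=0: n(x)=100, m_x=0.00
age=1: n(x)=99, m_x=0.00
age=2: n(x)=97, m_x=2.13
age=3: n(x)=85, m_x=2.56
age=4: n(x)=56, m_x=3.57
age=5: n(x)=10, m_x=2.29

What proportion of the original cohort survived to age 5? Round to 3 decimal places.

l_5 = n_5/n_0 = 10/100 = 0.1 → 0.100

0.100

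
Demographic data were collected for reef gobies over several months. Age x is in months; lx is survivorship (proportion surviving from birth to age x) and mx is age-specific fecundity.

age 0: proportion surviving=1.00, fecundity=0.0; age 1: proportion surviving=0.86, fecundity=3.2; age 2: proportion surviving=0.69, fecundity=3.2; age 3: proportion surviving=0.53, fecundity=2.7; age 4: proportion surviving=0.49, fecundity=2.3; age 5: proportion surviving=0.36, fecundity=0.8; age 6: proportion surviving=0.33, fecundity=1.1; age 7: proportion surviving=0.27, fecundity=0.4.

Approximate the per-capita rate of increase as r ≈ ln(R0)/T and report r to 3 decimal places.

R0 = Σ lx·mx = 0 + 2.752 + 2.208 + 1.431 + 1.127 + 0.288 + 0.363 + 0.108 = 8.277
Σ x·lx·mx = 20.343; T = 20.343/8.277 = 2.45777…
r ≈ ln(R0)/T = ln(8.277)/2.45777… = 0.85992… → 0.860

0.860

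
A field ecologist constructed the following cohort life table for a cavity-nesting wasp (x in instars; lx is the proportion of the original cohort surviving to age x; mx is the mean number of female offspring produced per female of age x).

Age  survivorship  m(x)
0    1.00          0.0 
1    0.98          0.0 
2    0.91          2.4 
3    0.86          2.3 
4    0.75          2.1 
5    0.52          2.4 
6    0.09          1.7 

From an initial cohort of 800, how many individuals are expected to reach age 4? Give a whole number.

600

Expected survivors = N0 · l_4 = 800 × 0.75 = 600 → 600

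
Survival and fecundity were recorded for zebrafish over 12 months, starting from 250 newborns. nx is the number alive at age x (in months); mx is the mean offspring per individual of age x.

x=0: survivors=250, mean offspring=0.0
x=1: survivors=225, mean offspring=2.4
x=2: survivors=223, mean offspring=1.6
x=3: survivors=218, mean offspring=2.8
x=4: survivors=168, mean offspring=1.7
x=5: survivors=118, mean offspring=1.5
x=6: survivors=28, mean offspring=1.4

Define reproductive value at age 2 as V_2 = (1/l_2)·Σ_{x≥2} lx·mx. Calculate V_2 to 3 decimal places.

6.587

lx = nx/n0 = nx/250: 1, 0.9, 0.892, 0.872, 0.672, 0.472, 0.112
lx·mx for x ≥ 2: 1.4272, 2.4416, 1.1424, 0.708, 0.1568 → sum = 5.876
V_2 = 5.876 / l_2 = 5.876 / 0.892 = 6.587444… → 6.587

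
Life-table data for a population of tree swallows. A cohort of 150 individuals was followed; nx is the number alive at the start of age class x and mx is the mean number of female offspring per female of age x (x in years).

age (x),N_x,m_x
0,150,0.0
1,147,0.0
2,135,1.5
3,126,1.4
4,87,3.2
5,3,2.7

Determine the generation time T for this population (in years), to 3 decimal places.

lx = nx/n0 = nx/150: 1, 0.98, 0.9, 0.84, 0.58, 0.02
lx·mx: 0, 0, 1.35, 1.176, 1.856, 0.054 → R0 = 4.436
x·lx·mx: 0, 0, 2.7, 3.528, 7.424, 0.27 → Σ = 13.922
T = 13.922 / 4.436 = 3.138413… → 3.138

3.138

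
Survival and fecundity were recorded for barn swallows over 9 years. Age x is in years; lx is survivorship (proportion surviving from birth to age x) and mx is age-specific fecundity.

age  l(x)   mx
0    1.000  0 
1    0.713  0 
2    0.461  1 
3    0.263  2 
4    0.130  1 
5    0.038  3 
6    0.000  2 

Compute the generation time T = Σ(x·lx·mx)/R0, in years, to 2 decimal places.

lx·mx: 0, 0, 0.461, 0.526, 0.13, 0.114, 0 → R0 = 1.231
x·lx·mx: 0, 0, 0.922, 1.578, 0.52, 0.57, 0 → Σ = 3.59
T = 3.59 / 1.231 = 2.916328… → 2.92

2.92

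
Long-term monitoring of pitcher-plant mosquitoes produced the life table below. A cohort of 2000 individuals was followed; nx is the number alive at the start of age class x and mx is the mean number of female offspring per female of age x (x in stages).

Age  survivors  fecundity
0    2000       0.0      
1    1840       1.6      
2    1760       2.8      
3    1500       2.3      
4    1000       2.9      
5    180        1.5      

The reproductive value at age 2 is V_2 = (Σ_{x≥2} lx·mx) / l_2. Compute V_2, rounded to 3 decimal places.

6.561

lx = nx/n0 = nx/2000: 1, 0.92, 0.88, 0.75, 0.5, 0.09
lx·mx for x ≥ 2: 2.464, 1.725, 1.45, 0.135 → sum = 5.774
V_2 = 5.774 / l_2 = 5.774 / 0.88 = 6.561364… → 6.561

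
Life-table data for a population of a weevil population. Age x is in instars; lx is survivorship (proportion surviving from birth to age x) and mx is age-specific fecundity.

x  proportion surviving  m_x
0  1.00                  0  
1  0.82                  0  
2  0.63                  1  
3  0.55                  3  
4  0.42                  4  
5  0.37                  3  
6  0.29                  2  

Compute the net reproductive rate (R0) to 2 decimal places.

lx·mx by age: 0, 0, 0.63, 1.65, 1.68, 1.11, 0.58
R0 = Σ lx·mx = 5.65 → 5.65

5.65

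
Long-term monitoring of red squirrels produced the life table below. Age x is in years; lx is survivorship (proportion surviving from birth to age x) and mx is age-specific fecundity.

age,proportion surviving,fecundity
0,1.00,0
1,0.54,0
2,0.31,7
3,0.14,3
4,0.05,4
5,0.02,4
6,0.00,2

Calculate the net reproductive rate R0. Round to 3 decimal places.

lx·mx by age: 0, 0, 2.17, 0.42, 0.2, 0.08, 0
R0 = Σ lx·mx = 2.87 → 2.870

2.870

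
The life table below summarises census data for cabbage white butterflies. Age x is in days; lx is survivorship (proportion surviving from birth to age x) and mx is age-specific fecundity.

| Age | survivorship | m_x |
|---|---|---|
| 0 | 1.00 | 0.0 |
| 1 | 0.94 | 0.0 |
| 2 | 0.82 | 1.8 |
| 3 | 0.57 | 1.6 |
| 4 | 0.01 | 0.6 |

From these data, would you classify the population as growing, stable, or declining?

growing

R0 = Σ lx·mx = 0 + 0 + 1.476 + 0.912 + 0.006 = 2.394
R0 > 1, so the population is growing.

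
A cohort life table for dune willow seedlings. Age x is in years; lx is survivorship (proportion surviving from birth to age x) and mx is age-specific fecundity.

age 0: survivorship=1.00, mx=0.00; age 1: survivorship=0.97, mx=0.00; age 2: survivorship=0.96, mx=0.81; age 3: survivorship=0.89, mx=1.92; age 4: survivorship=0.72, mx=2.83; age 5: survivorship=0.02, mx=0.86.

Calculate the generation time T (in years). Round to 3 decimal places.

3.285

lx·mx: 0, 0, 0.7776, 1.7088, 2.0376, 0.0172 → R0 = 4.5412
x·lx·mx: 0, 0, 1.5552, 5.1264, 8.1504, 0.086 → Σ = 14.918
T = 14.918 / 4.5412 = 3.285035… → 3.285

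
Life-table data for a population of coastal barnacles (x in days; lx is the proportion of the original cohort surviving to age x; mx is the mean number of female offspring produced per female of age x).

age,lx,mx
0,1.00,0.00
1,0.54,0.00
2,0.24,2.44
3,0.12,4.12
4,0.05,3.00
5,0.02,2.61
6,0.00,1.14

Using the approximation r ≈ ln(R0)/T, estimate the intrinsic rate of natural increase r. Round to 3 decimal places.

R0 = Σ lx·mx = 0 + 0 + 0.5856 + 0.4944 + 0.15 + 0.0522 + 0 = 1.2822
Σ x·lx·mx = 3.5154; T = 3.5154/1.2822 = 2.74169…
r ≈ ln(R0)/T = ln(1.2822)/2.74169… = 0.09067… → 0.091

0.091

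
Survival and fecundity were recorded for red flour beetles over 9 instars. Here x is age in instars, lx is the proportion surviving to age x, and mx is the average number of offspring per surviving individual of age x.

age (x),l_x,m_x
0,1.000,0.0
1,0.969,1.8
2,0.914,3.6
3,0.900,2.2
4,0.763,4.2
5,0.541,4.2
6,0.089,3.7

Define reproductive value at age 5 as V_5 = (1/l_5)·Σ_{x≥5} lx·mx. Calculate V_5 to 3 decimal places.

4.809

lx·mx for x ≥ 5: 2.2722, 0.3293 → sum = 2.6015
V_5 = 2.6015 / l_5 = 2.6015 / 0.541 = 4.808688… → 4.809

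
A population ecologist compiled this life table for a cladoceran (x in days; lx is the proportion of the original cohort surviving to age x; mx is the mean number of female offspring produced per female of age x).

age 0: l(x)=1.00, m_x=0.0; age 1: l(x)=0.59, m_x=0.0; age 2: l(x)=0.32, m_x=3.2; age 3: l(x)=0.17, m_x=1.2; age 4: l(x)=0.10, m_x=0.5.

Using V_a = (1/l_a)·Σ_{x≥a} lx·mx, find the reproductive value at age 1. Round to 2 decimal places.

lx·mx for x ≥ 1: 0, 1.024, 0.204, 0.05 → sum = 1.278
V_1 = 1.278 / l_1 = 1.278 / 0.59 = 2.166102… → 2.17

2.17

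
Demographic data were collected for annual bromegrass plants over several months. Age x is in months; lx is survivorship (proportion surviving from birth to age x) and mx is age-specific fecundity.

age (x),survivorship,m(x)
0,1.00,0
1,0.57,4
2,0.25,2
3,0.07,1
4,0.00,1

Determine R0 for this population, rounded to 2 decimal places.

2.85

lx·mx by age: 0, 2.28, 0.5, 0.07, 0
R0 = Σ lx·mx = 2.85 → 2.85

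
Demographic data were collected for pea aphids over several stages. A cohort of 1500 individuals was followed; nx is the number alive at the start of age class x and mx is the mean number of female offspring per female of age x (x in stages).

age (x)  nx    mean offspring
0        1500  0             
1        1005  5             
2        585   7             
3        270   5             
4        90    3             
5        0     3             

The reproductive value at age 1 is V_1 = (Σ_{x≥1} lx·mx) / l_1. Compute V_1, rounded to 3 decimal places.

10.687

lx = nx/n0 = nx/1500: 1, 0.67, 0.39, 0.18, 0.06, 0
lx·mx for x ≥ 1: 3.35, 2.73, 0.9, 0.18, 0 → sum = 7.16
V_1 = 7.16 / l_1 = 7.16 / 0.67 = 10.686567… → 10.687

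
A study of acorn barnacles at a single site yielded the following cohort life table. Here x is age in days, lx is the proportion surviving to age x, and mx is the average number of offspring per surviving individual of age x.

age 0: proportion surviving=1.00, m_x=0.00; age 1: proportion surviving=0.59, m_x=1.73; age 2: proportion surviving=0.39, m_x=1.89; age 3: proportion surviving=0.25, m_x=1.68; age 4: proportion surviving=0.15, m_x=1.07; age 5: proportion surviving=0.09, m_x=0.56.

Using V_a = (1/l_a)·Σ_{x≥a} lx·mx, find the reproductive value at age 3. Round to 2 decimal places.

lx·mx for x ≥ 3: 0.42, 0.1605, 0.0504 → sum = 0.6309
V_3 = 0.6309 / l_3 = 0.6309 / 0.25 = 2.5236 → 2.52

2.52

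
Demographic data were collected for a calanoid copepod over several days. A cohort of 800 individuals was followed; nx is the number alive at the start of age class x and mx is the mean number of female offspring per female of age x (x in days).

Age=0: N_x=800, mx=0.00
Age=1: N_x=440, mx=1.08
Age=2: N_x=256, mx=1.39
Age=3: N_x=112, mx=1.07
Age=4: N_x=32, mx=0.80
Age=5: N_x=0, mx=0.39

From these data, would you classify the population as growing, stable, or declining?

growing

lx = nx/n0 = nx/800: 1, 0.55, 0.32, 0.14, 0.04, 0
R0 = Σ lx·mx = 0 + 0.594 + 0.4448 + 0.1498 + 0.032 + 0 = 1.2206
R0 > 1, so the population is growing.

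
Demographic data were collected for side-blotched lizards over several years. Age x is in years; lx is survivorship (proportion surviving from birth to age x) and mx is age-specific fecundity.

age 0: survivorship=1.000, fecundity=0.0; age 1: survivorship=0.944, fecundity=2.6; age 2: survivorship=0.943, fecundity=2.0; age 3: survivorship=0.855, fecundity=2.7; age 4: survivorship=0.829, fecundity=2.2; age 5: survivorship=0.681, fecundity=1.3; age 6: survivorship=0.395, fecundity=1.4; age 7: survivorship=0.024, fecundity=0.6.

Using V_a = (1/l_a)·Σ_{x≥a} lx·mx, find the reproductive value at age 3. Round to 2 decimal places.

6.53

lx·mx for x ≥ 3: 2.3085, 1.8238, 0.8853, 0.553, 0.0144 → sum = 5.585
V_3 = 5.585 / l_3 = 5.585 / 0.855 = 6.532164… → 6.53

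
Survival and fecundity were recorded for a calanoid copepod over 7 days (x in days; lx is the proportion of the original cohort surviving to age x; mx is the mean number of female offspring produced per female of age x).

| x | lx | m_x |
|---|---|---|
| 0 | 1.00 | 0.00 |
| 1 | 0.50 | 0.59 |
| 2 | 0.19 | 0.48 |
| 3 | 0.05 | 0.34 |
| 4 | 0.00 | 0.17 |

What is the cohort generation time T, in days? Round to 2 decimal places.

lx·mx: 0, 0.295, 0.0912, 0.017, 0 → R0 = 0.4032
x·lx·mx: 0, 0.295, 0.1824, 0.051, 0 → Σ = 0.5284
T = 0.5284 / 0.4032 = 1.310516… → 1.31

1.31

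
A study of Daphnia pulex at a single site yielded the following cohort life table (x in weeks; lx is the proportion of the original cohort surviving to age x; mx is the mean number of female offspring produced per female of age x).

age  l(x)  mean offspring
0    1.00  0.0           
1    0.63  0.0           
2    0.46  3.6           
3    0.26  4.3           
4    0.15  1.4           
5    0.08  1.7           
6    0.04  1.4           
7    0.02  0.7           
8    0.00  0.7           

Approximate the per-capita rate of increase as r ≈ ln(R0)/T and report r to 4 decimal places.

0.4293

R0 = Σ lx·mx = 0 + 0 + 1.656 + 1.118 + 0.21 + 0.136 + 0.056 + 0.014 + 0 = 3.19
Σ x·lx·mx = 8.62; T = 8.62/3.19 = 2.70219…
r ≈ ln(R0)/T = ln(3.19)/2.70219… = 0.429288… → 0.4293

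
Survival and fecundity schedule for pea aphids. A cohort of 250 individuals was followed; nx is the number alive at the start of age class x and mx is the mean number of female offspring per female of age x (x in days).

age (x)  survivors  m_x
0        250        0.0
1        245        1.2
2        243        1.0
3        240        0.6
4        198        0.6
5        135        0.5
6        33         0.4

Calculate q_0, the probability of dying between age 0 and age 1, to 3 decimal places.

0.020

lx = nx/n0 = nx/250: 1, 0.98, 0.972, 0.96, 0.792, 0.54, 0.132
q_0 = (l_0 − l_1) / l_0 = (1 − 0.98) / 1
     = 0.02 / 1 = 0.02 → 0.020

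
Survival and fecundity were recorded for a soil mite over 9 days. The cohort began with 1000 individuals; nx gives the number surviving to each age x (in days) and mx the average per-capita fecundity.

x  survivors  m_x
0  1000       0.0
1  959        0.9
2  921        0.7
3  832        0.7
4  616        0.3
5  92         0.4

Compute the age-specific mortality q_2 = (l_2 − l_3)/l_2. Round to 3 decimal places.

0.097

lx = nx/n0 = nx/1000: 1, 0.959, 0.921, 0.832, 0.616, 0.092
q_2 = (l_2 − l_3) / l_2 = (0.921 − 0.832) / 0.921
     = 0.089 / 0.921 = 0.096634… → 0.097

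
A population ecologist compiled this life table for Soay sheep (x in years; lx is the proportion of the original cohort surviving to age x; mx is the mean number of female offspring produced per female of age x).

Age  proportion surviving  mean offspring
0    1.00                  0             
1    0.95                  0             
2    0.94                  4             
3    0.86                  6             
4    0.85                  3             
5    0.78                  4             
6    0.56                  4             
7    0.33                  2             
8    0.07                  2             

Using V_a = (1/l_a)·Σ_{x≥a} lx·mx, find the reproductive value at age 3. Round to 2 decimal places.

lx·mx for x ≥ 3: 5.16, 2.55, 3.12, 2.24, 0.66, 0.14 → sum = 13.87
V_3 = 13.87 / l_3 = 13.87 / 0.86 = 16.127907… → 16.13

16.13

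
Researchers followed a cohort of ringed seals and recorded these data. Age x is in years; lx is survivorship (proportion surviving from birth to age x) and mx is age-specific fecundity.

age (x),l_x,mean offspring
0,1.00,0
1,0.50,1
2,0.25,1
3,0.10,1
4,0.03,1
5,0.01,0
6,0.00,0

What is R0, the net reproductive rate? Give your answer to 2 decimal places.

0.88

lx·mx by age: 0, 0.5, 0.25, 0.1, 0.03, 0, 0
R0 = Σ lx·mx = 0.88 → 0.88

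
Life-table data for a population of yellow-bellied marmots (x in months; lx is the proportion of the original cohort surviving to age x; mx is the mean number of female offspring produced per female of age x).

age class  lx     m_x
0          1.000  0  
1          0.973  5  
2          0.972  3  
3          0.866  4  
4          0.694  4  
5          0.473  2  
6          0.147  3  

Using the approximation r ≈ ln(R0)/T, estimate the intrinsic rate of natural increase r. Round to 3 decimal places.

R0 = Σ lx·mx = 0 + 4.865 + 2.916 + 3.464 + 2.776 + 0.946 + 0.441 = 15.408
Σ x·lx·mx = 39.569; T = 39.569/15.408 = 2.56808…
r ≈ ln(R0)/T = ln(15.408)/2.56808… = 1.06495… → 1.065

1.065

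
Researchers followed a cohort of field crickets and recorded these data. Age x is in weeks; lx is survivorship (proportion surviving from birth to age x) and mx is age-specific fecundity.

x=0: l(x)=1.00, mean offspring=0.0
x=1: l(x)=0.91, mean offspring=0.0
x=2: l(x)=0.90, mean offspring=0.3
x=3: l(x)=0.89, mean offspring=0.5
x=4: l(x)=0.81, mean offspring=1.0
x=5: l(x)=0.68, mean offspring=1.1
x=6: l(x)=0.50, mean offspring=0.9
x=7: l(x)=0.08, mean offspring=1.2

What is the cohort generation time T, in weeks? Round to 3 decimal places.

lx·mx: 0, 0, 0.27, 0.445, 0.81, 0.748, 0.45, 0.096 → R0 = 2.819
x·lx·mx: 0, 0, 0.54, 1.335, 3.24, 3.74, 2.7, 0.672 → Σ = 12.227
T = 12.227 / 2.819 = 4.337354… → 4.337

4.337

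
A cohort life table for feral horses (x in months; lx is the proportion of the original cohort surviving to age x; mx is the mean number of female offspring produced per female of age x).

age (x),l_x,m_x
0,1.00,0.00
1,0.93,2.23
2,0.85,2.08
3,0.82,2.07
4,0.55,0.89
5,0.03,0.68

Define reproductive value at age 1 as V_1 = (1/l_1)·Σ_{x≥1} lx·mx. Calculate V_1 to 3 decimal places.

6.505

lx·mx for x ≥ 1: 2.0739, 1.768, 1.6974, 0.4895, 0.0204 → sum = 6.0492
V_1 = 6.0492 / l_1 = 6.0492 / 0.93 = 6.504516… → 6.505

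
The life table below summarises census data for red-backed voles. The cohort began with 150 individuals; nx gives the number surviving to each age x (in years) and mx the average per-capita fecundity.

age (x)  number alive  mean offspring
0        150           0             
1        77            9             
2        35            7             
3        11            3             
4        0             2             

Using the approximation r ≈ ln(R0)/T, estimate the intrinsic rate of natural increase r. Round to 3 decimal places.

1.415

lx = nx/n0 = nx/150: 1, 0.51333…, 0.23333…, 0.07333…, 0
R0 = Σ lx·mx = 0 + 4.62… + 1.63333… + 0.22… + 0 = 6.473333…
Σ x·lx·mx = 8.546667…; T = 8.546667…/6.473333… = 1.32029…
r ≈ ln(R0)/T = ln(6.473333…)/1.32029… = 1.41461… → 1.415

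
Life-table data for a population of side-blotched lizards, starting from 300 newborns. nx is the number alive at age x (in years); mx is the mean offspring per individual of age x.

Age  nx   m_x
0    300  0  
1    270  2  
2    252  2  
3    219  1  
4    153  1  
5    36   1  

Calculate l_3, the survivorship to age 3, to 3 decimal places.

0.730

l_3 = n_3/n_0 = 219/300 = 0.73 → 0.730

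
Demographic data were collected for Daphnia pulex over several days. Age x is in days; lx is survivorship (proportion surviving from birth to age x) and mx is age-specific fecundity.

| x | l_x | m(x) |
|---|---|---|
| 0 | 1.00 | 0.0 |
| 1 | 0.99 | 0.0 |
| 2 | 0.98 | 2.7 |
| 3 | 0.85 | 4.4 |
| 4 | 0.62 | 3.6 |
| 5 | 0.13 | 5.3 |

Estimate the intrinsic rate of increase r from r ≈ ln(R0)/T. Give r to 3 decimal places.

0.719

R0 = Σ lx·mx = 0 + 0 + 2.646 + 3.74 + 2.232 + 0.689 = 9.307
Σ x·lx·mx = 28.885; T = 28.885/9.307 = 3.10358…
r ≈ ln(R0)/T = ln(9.307)/3.10358… = 0.71877… → 0.719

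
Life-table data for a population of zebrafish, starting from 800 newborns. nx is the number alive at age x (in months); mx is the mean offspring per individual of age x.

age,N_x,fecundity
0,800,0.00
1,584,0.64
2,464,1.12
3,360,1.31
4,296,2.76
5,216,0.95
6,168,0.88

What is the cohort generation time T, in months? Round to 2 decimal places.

lx = nx/n0 = nx/800: 1, 0.73, 0.58, 0.45, 0.37, 0.27, 0.21
lx·mx: 0, 0.4672, 0.6496, 0.5895, 1.0212, 0.2565, 0.1848 → R0 = 3.1688
x·lx·mx: 0, 0.4672, 1.2992, 1.7685, 4.0848, 1.2825, 1.1088 → Σ = 10.011
T = 10.011 / 3.1688 = 3.15924… → 3.16

3.16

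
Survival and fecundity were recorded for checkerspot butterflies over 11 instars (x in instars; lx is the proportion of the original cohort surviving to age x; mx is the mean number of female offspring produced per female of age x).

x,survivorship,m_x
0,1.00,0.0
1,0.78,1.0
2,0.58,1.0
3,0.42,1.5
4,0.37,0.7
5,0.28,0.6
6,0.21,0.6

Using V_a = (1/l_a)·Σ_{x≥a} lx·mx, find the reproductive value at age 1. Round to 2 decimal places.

lx·mx for x ≥ 1: 0.78, 0.58, 0.63, 0.259, 0.168, 0.126 → sum = 2.543
V_1 = 2.543 / l_1 = 2.543 / 0.78 = 3.260256… → 3.26

3.26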